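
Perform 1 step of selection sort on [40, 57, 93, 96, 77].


Initial: [40, 57, 93, 96, 77]
Step 1: min=40 at 0
  Swap: [40, 57, 93, 96, 77]

After 1 step: [40, 57, 93, 96, 77]


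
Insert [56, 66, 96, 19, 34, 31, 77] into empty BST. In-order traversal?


Insert 56: root
Insert 66: R from 56
Insert 96: R from 56 -> R from 66
Insert 19: L from 56
Insert 34: L from 56 -> R from 19
Insert 31: L from 56 -> R from 19 -> L from 34
Insert 77: R from 56 -> R from 66 -> L from 96

In-order: [19, 31, 34, 56, 66, 77, 96]


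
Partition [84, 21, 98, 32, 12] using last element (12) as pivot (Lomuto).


Pivot: 12
Place pivot at 0: [12, 21, 98, 32, 84]

Partitioned: [12, 21, 98, 32, 84]


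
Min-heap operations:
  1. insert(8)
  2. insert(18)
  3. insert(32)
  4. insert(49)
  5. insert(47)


insert(8) -> [8]
insert(18) -> [8, 18]
insert(32) -> [8, 18, 32]
insert(49) -> [8, 18, 32, 49]
insert(47) -> [8, 18, 32, 49, 47]

Final heap: [8, 18, 32, 49, 47]


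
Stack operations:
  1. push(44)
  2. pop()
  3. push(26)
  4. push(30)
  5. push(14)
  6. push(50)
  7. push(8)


push(44) -> [44]
pop()->44, []
push(26) -> [26]
push(30) -> [26, 30]
push(14) -> [26, 30, 14]
push(50) -> [26, 30, 14, 50]
push(8) -> [26, 30, 14, 50, 8]

Final stack: [26, 30, 14, 50, 8]


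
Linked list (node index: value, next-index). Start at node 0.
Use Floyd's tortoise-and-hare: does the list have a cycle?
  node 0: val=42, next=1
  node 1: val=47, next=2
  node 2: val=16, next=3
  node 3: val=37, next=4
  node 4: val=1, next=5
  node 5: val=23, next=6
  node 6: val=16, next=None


Floyd's tortoise (slow, +1) and hare (fast, +2):
  init: slow=0, fast=0
  step 1: slow=1, fast=2
  step 2: slow=2, fast=4
  step 3: slow=3, fast=6
  step 4: fast -> None, no cycle

Cycle: no


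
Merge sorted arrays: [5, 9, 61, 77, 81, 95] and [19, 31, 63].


Take 5 from A
Take 9 from A
Take 19 from B
Take 31 from B
Take 61 from A
Take 63 from B

Merged: [5, 9, 19, 31, 61, 63, 77, 81, 95]


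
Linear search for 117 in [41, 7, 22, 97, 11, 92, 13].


i=0: 41!=117
i=1: 7!=117
i=2: 22!=117
i=3: 97!=117
i=4: 11!=117
i=5: 92!=117
i=6: 13!=117

Not found, 7 comps


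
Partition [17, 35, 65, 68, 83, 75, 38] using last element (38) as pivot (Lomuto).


Pivot: 38
  17 <= 38: advance i (no swap)
  35 <= 38: advance i (no swap)
Place pivot at 2: [17, 35, 38, 68, 83, 75, 65]

Partitioned: [17, 35, 38, 68, 83, 75, 65]


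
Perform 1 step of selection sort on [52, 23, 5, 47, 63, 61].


Initial: [52, 23, 5, 47, 63, 61]
Step 1: min=5 at 2
  Swap: [5, 23, 52, 47, 63, 61]

After 1 step: [5, 23, 52, 47, 63, 61]


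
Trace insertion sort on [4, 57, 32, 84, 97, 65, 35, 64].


Initial: [4, 57, 32, 84, 97, 65, 35, 64]
Insert 57: [4, 57, 32, 84, 97, 65, 35, 64]
Insert 32: [4, 32, 57, 84, 97, 65, 35, 64]
Insert 84: [4, 32, 57, 84, 97, 65, 35, 64]
Insert 97: [4, 32, 57, 84, 97, 65, 35, 64]
Insert 65: [4, 32, 57, 65, 84, 97, 35, 64]
Insert 35: [4, 32, 35, 57, 65, 84, 97, 64]
Insert 64: [4, 32, 35, 57, 64, 65, 84, 97]

Sorted: [4, 32, 35, 57, 64, 65, 84, 97]


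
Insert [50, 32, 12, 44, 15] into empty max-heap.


Insert 50: [50]
Insert 32: [50, 32]
Insert 12: [50, 32, 12]
Insert 44: [50, 44, 12, 32]
Insert 15: [50, 44, 12, 32, 15]

Final heap: [50, 44, 12, 32, 15]


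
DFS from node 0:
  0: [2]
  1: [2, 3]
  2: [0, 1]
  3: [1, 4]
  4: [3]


Visit 0, push [2]
Visit 2, push [1]
Visit 1, push [3]
Visit 3, push [4]
Visit 4, push []

DFS order: [0, 2, 1, 3, 4]


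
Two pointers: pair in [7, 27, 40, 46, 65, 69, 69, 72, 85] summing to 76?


lo=0(7)+hi=8(85)=92
lo=0(7)+hi=7(72)=79
lo=0(7)+hi=6(69)=76

Yes: 7+69=76


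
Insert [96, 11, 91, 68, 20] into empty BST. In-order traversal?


Insert 96: root
Insert 11: L from 96
Insert 91: L from 96 -> R from 11
Insert 68: L from 96 -> R from 11 -> L from 91
Insert 20: L from 96 -> R from 11 -> L from 91 -> L from 68

In-order: [11, 20, 68, 91, 96]


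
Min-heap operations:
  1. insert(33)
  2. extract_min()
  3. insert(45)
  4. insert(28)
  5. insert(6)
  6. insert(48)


insert(33) -> [33]
extract_min()->33, []
insert(45) -> [45]
insert(28) -> [28, 45]
insert(6) -> [6, 45, 28]
insert(48) -> [6, 45, 28, 48]

Final heap: [6, 45, 28, 48]


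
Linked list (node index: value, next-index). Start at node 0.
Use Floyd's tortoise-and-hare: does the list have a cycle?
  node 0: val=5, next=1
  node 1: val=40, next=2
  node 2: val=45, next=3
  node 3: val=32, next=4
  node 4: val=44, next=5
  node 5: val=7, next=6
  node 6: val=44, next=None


Floyd's tortoise (slow, +1) and hare (fast, +2):
  init: slow=0, fast=0
  step 1: slow=1, fast=2
  step 2: slow=2, fast=4
  step 3: slow=3, fast=6
  step 4: fast -> None, no cycle

Cycle: no


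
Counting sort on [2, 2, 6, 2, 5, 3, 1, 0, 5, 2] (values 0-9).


Input: [2, 2, 6, 2, 5, 3, 1, 0, 5, 2]
Counts: [1, 1, 4, 1, 0, 2, 1, 0, 0, 0]

Sorted: [0, 1, 2, 2, 2, 2, 3, 5, 5, 6]


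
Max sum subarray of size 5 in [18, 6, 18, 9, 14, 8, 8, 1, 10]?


[0:5]: 65
[1:6]: 55
[2:7]: 57
[3:8]: 40
[4:9]: 41

Max: 65 at [0:5]


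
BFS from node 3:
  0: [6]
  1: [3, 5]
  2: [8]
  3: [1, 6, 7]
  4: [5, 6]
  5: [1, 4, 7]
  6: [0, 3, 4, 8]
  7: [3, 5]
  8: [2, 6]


Visit 3, enqueue [1, 6, 7]
Visit 1, enqueue [5]
Visit 6, enqueue [0, 4, 8]
Visit 7, enqueue []
Visit 5, enqueue []
Visit 0, enqueue []
Visit 4, enqueue []
Visit 8, enqueue [2]
Visit 2, enqueue []

BFS order: [3, 1, 6, 7, 5, 0, 4, 8, 2]


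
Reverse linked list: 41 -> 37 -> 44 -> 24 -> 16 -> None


Step 1: curr=41, set curr.next=prev(None) | reversed so far: 41
Step 2: curr=37, set curr.next=prev(41) | reversed so far: 37 -> 41
Step 3: curr=44, set curr.next=prev(37) | reversed so far: 44 -> 37 -> 41
Step 4: curr=24, set curr.next=prev(44) | reversed so far: 24 -> 44 -> 37 -> 41
Step 5: curr=16, set curr.next=prev(24) | reversed so far: 16 -> 24 -> 44 -> 37 -> 41

16 -> 24 -> 44 -> 37 -> 41 -> None


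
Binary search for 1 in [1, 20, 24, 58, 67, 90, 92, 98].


Step 1: lo=0, hi=7, mid=3, val=58
Step 2: lo=0, hi=2, mid=1, val=20
Step 3: lo=0, hi=0, mid=0, val=1

Found at index 0


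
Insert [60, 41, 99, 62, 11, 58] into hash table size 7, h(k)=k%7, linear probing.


Insert 60: h=4 -> slot 4
Insert 41: h=6 -> slot 6
Insert 99: h=1 -> slot 1
Insert 62: h=6, 1 probes -> slot 0
Insert 11: h=4, 1 probes -> slot 5
Insert 58: h=2 -> slot 2

Table: [62, 99, 58, None, 60, 11, 41]


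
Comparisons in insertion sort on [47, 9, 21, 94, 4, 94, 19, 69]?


Algorithm: insertion sort
Input: [47, 9, 21, 94, 4, 94, 19, 69]
Sorted: [4, 9, 19, 21, 47, 69, 94, 94]

17


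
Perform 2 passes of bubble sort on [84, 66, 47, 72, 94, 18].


Initial: [84, 66, 47, 72, 94, 18]
Pass 1: [66, 47, 72, 84, 18, 94] (4 swaps)
Pass 2: [47, 66, 72, 18, 84, 94] (2 swaps)

After 2 passes: [47, 66, 72, 18, 84, 94]


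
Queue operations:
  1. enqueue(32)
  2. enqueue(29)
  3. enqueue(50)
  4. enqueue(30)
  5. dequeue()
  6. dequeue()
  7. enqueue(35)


enqueue(32) -> [32]
enqueue(29) -> [32, 29]
enqueue(50) -> [32, 29, 50]
enqueue(30) -> [32, 29, 50, 30]
dequeue()->32, [29, 50, 30]
dequeue()->29, [50, 30]
enqueue(35) -> [50, 30, 35]

Final queue: [50, 30, 35]


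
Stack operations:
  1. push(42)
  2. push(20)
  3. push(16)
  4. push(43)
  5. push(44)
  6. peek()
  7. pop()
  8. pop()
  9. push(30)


push(42) -> [42]
push(20) -> [42, 20]
push(16) -> [42, 20, 16]
push(43) -> [42, 20, 16, 43]
push(44) -> [42, 20, 16, 43, 44]
peek()->44
pop()->44, [42, 20, 16, 43]
pop()->43, [42, 20, 16]
push(30) -> [42, 20, 16, 30]

Final stack: [42, 20, 16, 30]


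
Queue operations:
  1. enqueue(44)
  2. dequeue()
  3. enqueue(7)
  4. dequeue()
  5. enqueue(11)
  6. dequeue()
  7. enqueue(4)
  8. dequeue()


enqueue(44) -> [44]
dequeue()->44, []
enqueue(7) -> [7]
dequeue()->7, []
enqueue(11) -> [11]
dequeue()->11, []
enqueue(4) -> [4]
dequeue()->4, []

Final queue: []


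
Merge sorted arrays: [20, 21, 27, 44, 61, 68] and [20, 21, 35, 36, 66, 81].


Take 20 from A
Take 20 from B
Take 21 from A
Take 21 from B
Take 27 from A
Take 35 from B
Take 36 from B
Take 44 from A
Take 61 from A
Take 66 from B
Take 68 from A

Merged: [20, 20, 21, 21, 27, 35, 36, 44, 61, 66, 68, 81]


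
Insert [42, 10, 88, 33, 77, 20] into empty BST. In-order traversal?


Insert 42: root
Insert 10: L from 42
Insert 88: R from 42
Insert 33: L from 42 -> R from 10
Insert 77: R from 42 -> L from 88
Insert 20: L from 42 -> R from 10 -> L from 33

In-order: [10, 20, 33, 42, 77, 88]


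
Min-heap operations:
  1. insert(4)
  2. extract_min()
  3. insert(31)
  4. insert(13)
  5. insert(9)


insert(4) -> [4]
extract_min()->4, []
insert(31) -> [31]
insert(13) -> [13, 31]
insert(9) -> [9, 31, 13]

Final heap: [9, 31, 13]


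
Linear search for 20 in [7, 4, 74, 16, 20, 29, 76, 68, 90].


i=0: 7!=20
i=1: 4!=20
i=2: 74!=20
i=3: 16!=20
i=4: 20==20 found!

Found at 4, 5 comps


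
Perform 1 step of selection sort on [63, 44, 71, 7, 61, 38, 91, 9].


Initial: [63, 44, 71, 7, 61, 38, 91, 9]
Step 1: min=7 at 3
  Swap: [7, 44, 71, 63, 61, 38, 91, 9]

After 1 step: [7, 44, 71, 63, 61, 38, 91, 9]


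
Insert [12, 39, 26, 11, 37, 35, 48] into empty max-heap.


Insert 12: [12]
Insert 39: [39, 12]
Insert 26: [39, 12, 26]
Insert 11: [39, 12, 26, 11]
Insert 37: [39, 37, 26, 11, 12]
Insert 35: [39, 37, 35, 11, 12, 26]
Insert 48: [48, 37, 39, 11, 12, 26, 35]

Final heap: [48, 37, 39, 11, 12, 26, 35]


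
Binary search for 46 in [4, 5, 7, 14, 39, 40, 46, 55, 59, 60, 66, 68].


Step 1: lo=0, hi=11, mid=5, val=40
Step 2: lo=6, hi=11, mid=8, val=59
Step 3: lo=6, hi=7, mid=6, val=46

Found at index 6


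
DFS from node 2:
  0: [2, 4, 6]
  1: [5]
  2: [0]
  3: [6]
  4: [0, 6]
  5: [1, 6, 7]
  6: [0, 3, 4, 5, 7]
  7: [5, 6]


Visit 2, push [0]
Visit 0, push [6, 4]
Visit 4, push [6]
Visit 6, push [7, 5, 3]
Visit 3, push []
Visit 5, push [7, 1]
Visit 1, push []
Visit 7, push []

DFS order: [2, 0, 4, 6, 3, 5, 1, 7]


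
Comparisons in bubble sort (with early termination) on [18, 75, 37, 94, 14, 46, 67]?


Algorithm: bubble sort (with early termination)
Input: [18, 75, 37, 94, 14, 46, 67]
Sorted: [14, 18, 37, 46, 67, 75, 94]

20


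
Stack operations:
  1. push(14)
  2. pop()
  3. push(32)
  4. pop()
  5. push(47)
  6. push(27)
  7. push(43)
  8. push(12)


push(14) -> [14]
pop()->14, []
push(32) -> [32]
pop()->32, []
push(47) -> [47]
push(27) -> [47, 27]
push(43) -> [47, 27, 43]
push(12) -> [47, 27, 43, 12]

Final stack: [47, 27, 43, 12]


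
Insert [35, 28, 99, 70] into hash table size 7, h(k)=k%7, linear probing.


Insert 35: h=0 -> slot 0
Insert 28: h=0, 1 probes -> slot 1
Insert 99: h=1, 1 probes -> slot 2
Insert 70: h=0, 3 probes -> slot 3

Table: [35, 28, 99, 70, None, None, None]


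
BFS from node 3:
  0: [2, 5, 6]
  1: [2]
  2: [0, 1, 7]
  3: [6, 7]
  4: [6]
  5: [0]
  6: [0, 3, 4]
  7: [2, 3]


Visit 3, enqueue [6, 7]
Visit 6, enqueue [0, 4]
Visit 7, enqueue [2]
Visit 0, enqueue [5]
Visit 4, enqueue []
Visit 2, enqueue [1]
Visit 5, enqueue []
Visit 1, enqueue []

BFS order: [3, 6, 7, 0, 4, 2, 5, 1]


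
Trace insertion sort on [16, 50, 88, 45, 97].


Initial: [16, 50, 88, 45, 97]
Insert 50: [16, 50, 88, 45, 97]
Insert 88: [16, 50, 88, 45, 97]
Insert 45: [16, 45, 50, 88, 97]
Insert 97: [16, 45, 50, 88, 97]

Sorted: [16, 45, 50, 88, 97]


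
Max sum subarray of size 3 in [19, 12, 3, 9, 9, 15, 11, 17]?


[0:3]: 34
[1:4]: 24
[2:5]: 21
[3:6]: 33
[4:7]: 35
[5:8]: 43

Max: 43 at [5:8]


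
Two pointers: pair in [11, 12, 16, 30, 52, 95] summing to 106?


lo=0(11)+hi=5(95)=106

Yes: 11+95=106


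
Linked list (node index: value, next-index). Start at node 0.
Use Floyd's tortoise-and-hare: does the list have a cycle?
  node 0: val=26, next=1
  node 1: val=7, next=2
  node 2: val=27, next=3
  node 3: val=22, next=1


Floyd's tortoise (slow, +1) and hare (fast, +2):
  init: slow=0, fast=0
  step 1: slow=1, fast=2
  step 2: slow=2, fast=1
  step 3: slow=3, fast=3
  slow == fast at node 3: cycle detected

Cycle: yes


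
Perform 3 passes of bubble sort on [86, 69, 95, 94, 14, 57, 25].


Initial: [86, 69, 95, 94, 14, 57, 25]
Pass 1: [69, 86, 94, 14, 57, 25, 95] (5 swaps)
Pass 2: [69, 86, 14, 57, 25, 94, 95] (3 swaps)
Pass 3: [69, 14, 57, 25, 86, 94, 95] (3 swaps)

After 3 passes: [69, 14, 57, 25, 86, 94, 95]


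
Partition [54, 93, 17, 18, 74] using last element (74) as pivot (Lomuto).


Pivot: 74
  54 <= 74: advance i (no swap)
  17 <= 74: swap -> [54, 17, 93, 18, 74]
  18 <= 74: swap -> [54, 17, 18, 93, 74]
Place pivot at 3: [54, 17, 18, 74, 93]

Partitioned: [54, 17, 18, 74, 93]


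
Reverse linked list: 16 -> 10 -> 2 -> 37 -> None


Step 1: curr=16, set curr.next=prev(None) | reversed so far: 16
Step 2: curr=10, set curr.next=prev(16) | reversed so far: 10 -> 16
Step 3: curr=2, set curr.next=prev(10) | reversed so far: 2 -> 10 -> 16
Step 4: curr=37, set curr.next=prev(2) | reversed so far: 37 -> 2 -> 10 -> 16

37 -> 2 -> 10 -> 16 -> None


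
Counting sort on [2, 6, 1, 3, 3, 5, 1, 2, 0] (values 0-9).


Input: [2, 6, 1, 3, 3, 5, 1, 2, 0]
Counts: [1, 2, 2, 2, 0, 1, 1, 0, 0, 0]

Sorted: [0, 1, 1, 2, 2, 3, 3, 5, 6]


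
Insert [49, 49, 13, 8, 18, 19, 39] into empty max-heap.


Insert 49: [49]
Insert 49: [49, 49]
Insert 13: [49, 49, 13]
Insert 8: [49, 49, 13, 8]
Insert 18: [49, 49, 13, 8, 18]
Insert 19: [49, 49, 19, 8, 18, 13]
Insert 39: [49, 49, 39, 8, 18, 13, 19]

Final heap: [49, 49, 39, 8, 18, 13, 19]


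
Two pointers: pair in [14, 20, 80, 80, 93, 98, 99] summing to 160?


lo=0(14)+hi=6(99)=113
lo=1(20)+hi=6(99)=119
lo=2(80)+hi=6(99)=179
lo=2(80)+hi=5(98)=178
lo=2(80)+hi=4(93)=173
lo=2(80)+hi=3(80)=160

Yes: 80+80=160


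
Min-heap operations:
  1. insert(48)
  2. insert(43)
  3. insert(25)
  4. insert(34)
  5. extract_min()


insert(48) -> [48]
insert(43) -> [43, 48]
insert(25) -> [25, 48, 43]
insert(34) -> [25, 34, 43, 48]
extract_min()->25, [34, 48, 43]

Final heap: [34, 48, 43]


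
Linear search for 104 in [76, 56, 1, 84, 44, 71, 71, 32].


i=0: 76!=104
i=1: 56!=104
i=2: 1!=104
i=3: 84!=104
i=4: 44!=104
i=5: 71!=104
i=6: 71!=104
i=7: 32!=104

Not found, 8 comps


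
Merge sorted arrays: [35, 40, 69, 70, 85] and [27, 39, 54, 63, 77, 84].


Take 27 from B
Take 35 from A
Take 39 from B
Take 40 from A
Take 54 from B
Take 63 from B
Take 69 from A
Take 70 from A
Take 77 from B
Take 84 from B

Merged: [27, 35, 39, 40, 54, 63, 69, 70, 77, 84, 85]


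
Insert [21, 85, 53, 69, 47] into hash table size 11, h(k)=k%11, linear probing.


Insert 21: h=10 -> slot 10
Insert 85: h=8 -> slot 8
Insert 53: h=9 -> slot 9
Insert 69: h=3 -> slot 3
Insert 47: h=3, 1 probes -> slot 4

Table: [None, None, None, 69, 47, None, None, None, 85, 53, 21]


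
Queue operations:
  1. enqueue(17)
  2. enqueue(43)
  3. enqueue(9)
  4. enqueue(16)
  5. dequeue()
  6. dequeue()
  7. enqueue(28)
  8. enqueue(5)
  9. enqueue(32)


enqueue(17) -> [17]
enqueue(43) -> [17, 43]
enqueue(9) -> [17, 43, 9]
enqueue(16) -> [17, 43, 9, 16]
dequeue()->17, [43, 9, 16]
dequeue()->43, [9, 16]
enqueue(28) -> [9, 16, 28]
enqueue(5) -> [9, 16, 28, 5]
enqueue(32) -> [9, 16, 28, 5, 32]

Final queue: [9, 16, 28, 5, 32]


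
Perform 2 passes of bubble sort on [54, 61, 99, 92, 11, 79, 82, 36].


Initial: [54, 61, 99, 92, 11, 79, 82, 36]
Pass 1: [54, 61, 92, 11, 79, 82, 36, 99] (5 swaps)
Pass 2: [54, 61, 11, 79, 82, 36, 92, 99] (4 swaps)

After 2 passes: [54, 61, 11, 79, 82, 36, 92, 99]


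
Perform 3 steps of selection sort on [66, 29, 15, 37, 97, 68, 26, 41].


Initial: [66, 29, 15, 37, 97, 68, 26, 41]
Step 1: min=15 at 2
  Swap: [15, 29, 66, 37, 97, 68, 26, 41]
Step 2: min=26 at 6
  Swap: [15, 26, 66, 37, 97, 68, 29, 41]
Step 3: min=29 at 6
  Swap: [15, 26, 29, 37, 97, 68, 66, 41]

After 3 steps: [15, 26, 29, 37, 97, 68, 66, 41]


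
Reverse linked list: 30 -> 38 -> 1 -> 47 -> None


Step 1: curr=30, set curr.next=prev(None) | reversed so far: 30
Step 2: curr=38, set curr.next=prev(30) | reversed so far: 38 -> 30
Step 3: curr=1, set curr.next=prev(38) | reversed so far: 1 -> 38 -> 30
Step 4: curr=47, set curr.next=prev(1) | reversed so far: 47 -> 1 -> 38 -> 30

47 -> 1 -> 38 -> 30 -> None


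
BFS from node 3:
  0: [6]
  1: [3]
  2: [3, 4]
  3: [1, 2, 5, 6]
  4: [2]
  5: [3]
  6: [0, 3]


Visit 3, enqueue [1, 2, 5, 6]
Visit 1, enqueue []
Visit 2, enqueue [4]
Visit 5, enqueue []
Visit 6, enqueue [0]
Visit 4, enqueue []
Visit 0, enqueue []

BFS order: [3, 1, 2, 5, 6, 4, 0]


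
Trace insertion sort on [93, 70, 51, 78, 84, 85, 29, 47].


Initial: [93, 70, 51, 78, 84, 85, 29, 47]
Insert 70: [70, 93, 51, 78, 84, 85, 29, 47]
Insert 51: [51, 70, 93, 78, 84, 85, 29, 47]
Insert 78: [51, 70, 78, 93, 84, 85, 29, 47]
Insert 84: [51, 70, 78, 84, 93, 85, 29, 47]
Insert 85: [51, 70, 78, 84, 85, 93, 29, 47]
Insert 29: [29, 51, 70, 78, 84, 85, 93, 47]
Insert 47: [29, 47, 51, 70, 78, 84, 85, 93]

Sorted: [29, 47, 51, 70, 78, 84, 85, 93]


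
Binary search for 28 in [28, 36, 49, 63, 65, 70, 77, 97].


Step 1: lo=0, hi=7, mid=3, val=63
Step 2: lo=0, hi=2, mid=1, val=36
Step 3: lo=0, hi=0, mid=0, val=28

Found at index 0


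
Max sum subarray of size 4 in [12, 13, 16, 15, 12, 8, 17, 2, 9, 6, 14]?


[0:4]: 56
[1:5]: 56
[2:6]: 51
[3:7]: 52
[4:8]: 39
[5:9]: 36
[6:10]: 34
[7:11]: 31

Max: 56 at [0:4]


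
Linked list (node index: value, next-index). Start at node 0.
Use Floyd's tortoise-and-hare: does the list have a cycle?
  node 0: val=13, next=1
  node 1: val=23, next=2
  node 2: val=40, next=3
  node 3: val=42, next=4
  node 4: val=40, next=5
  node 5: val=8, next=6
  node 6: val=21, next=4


Floyd's tortoise (slow, +1) and hare (fast, +2):
  init: slow=0, fast=0
  step 1: slow=1, fast=2
  step 2: slow=2, fast=4
  step 3: slow=3, fast=6
  step 4: slow=4, fast=5
  step 5: slow=5, fast=4
  step 6: slow=6, fast=6
  slow == fast at node 6: cycle detected

Cycle: yes


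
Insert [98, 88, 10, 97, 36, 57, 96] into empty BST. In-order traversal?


Insert 98: root
Insert 88: L from 98
Insert 10: L from 98 -> L from 88
Insert 97: L from 98 -> R from 88
Insert 36: L from 98 -> L from 88 -> R from 10
Insert 57: L from 98 -> L from 88 -> R from 10 -> R from 36
Insert 96: L from 98 -> R from 88 -> L from 97

In-order: [10, 36, 57, 88, 96, 97, 98]


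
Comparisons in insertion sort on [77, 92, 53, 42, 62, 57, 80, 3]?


Algorithm: insertion sort
Input: [77, 92, 53, 42, 62, 57, 80, 3]
Sorted: [3, 42, 53, 57, 62, 77, 80, 92]

22


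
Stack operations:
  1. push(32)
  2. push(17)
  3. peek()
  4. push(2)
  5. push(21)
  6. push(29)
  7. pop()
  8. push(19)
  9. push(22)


push(32) -> [32]
push(17) -> [32, 17]
peek()->17
push(2) -> [32, 17, 2]
push(21) -> [32, 17, 2, 21]
push(29) -> [32, 17, 2, 21, 29]
pop()->29, [32, 17, 2, 21]
push(19) -> [32, 17, 2, 21, 19]
push(22) -> [32, 17, 2, 21, 19, 22]

Final stack: [32, 17, 2, 21, 19, 22]


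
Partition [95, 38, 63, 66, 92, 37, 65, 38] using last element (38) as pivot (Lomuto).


Pivot: 38
  38 <= 38: swap -> [38, 95, 63, 66, 92, 37, 65, 38]
  37 <= 38: swap -> [38, 37, 63, 66, 92, 95, 65, 38]
Place pivot at 2: [38, 37, 38, 66, 92, 95, 65, 63]

Partitioned: [38, 37, 38, 66, 92, 95, 65, 63]


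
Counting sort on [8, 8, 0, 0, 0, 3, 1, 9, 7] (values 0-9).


Input: [8, 8, 0, 0, 0, 3, 1, 9, 7]
Counts: [3, 1, 0, 1, 0, 0, 0, 1, 2, 1]

Sorted: [0, 0, 0, 1, 3, 7, 8, 8, 9]


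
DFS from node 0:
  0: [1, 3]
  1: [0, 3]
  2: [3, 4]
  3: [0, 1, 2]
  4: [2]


Visit 0, push [3, 1]
Visit 1, push [3]
Visit 3, push [2]
Visit 2, push [4]
Visit 4, push []

DFS order: [0, 1, 3, 2, 4]


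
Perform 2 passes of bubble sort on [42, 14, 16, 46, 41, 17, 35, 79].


Initial: [42, 14, 16, 46, 41, 17, 35, 79]
Pass 1: [14, 16, 42, 41, 17, 35, 46, 79] (5 swaps)
Pass 2: [14, 16, 41, 17, 35, 42, 46, 79] (3 swaps)

After 2 passes: [14, 16, 41, 17, 35, 42, 46, 79]


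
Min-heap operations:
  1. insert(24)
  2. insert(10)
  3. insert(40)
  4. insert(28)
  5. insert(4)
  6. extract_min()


insert(24) -> [24]
insert(10) -> [10, 24]
insert(40) -> [10, 24, 40]
insert(28) -> [10, 24, 40, 28]
insert(4) -> [4, 10, 40, 28, 24]
extract_min()->4, [10, 24, 40, 28]

Final heap: [10, 24, 40, 28]


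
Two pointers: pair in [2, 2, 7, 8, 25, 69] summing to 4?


lo=0(2)+hi=5(69)=71
lo=0(2)+hi=4(25)=27
lo=0(2)+hi=3(8)=10
lo=0(2)+hi=2(7)=9
lo=0(2)+hi=1(2)=4

Yes: 2+2=4


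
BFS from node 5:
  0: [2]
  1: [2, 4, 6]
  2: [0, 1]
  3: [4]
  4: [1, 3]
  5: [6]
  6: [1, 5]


Visit 5, enqueue [6]
Visit 6, enqueue [1]
Visit 1, enqueue [2, 4]
Visit 2, enqueue [0]
Visit 4, enqueue [3]
Visit 0, enqueue []
Visit 3, enqueue []

BFS order: [5, 6, 1, 2, 4, 0, 3]


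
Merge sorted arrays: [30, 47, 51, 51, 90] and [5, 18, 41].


Take 5 from B
Take 18 from B
Take 30 from A
Take 41 from B

Merged: [5, 18, 30, 41, 47, 51, 51, 90]


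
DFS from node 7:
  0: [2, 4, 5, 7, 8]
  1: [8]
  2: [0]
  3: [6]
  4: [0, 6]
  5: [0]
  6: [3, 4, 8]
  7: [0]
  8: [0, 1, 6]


Visit 7, push [0]
Visit 0, push [8, 5, 4, 2]
Visit 2, push []
Visit 4, push [6]
Visit 6, push [8, 3]
Visit 3, push []
Visit 8, push [1]
Visit 1, push []
Visit 5, push []

DFS order: [7, 0, 2, 4, 6, 3, 8, 1, 5]


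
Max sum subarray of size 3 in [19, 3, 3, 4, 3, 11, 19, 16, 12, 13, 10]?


[0:3]: 25
[1:4]: 10
[2:5]: 10
[3:6]: 18
[4:7]: 33
[5:8]: 46
[6:9]: 47
[7:10]: 41
[8:11]: 35

Max: 47 at [6:9]


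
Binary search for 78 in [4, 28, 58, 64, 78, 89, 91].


Step 1: lo=0, hi=6, mid=3, val=64
Step 2: lo=4, hi=6, mid=5, val=89
Step 3: lo=4, hi=4, mid=4, val=78

Found at index 4


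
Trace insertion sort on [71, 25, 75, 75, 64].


Initial: [71, 25, 75, 75, 64]
Insert 25: [25, 71, 75, 75, 64]
Insert 75: [25, 71, 75, 75, 64]
Insert 75: [25, 71, 75, 75, 64]
Insert 64: [25, 64, 71, 75, 75]

Sorted: [25, 64, 71, 75, 75]


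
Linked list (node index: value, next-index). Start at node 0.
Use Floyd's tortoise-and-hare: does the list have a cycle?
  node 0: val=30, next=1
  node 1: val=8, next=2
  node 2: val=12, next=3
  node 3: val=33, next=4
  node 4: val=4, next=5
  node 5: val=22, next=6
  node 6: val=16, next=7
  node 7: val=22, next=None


Floyd's tortoise (slow, +1) and hare (fast, +2):
  init: slow=0, fast=0
  step 1: slow=1, fast=2
  step 2: slow=2, fast=4
  step 3: slow=3, fast=6
  step 4: fast 6->7->None, no cycle

Cycle: no


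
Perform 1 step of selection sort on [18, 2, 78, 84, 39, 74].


Initial: [18, 2, 78, 84, 39, 74]
Step 1: min=2 at 1
  Swap: [2, 18, 78, 84, 39, 74]

After 1 step: [2, 18, 78, 84, 39, 74]


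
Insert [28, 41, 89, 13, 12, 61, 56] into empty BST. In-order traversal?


Insert 28: root
Insert 41: R from 28
Insert 89: R from 28 -> R from 41
Insert 13: L from 28
Insert 12: L from 28 -> L from 13
Insert 61: R from 28 -> R from 41 -> L from 89
Insert 56: R from 28 -> R from 41 -> L from 89 -> L from 61

In-order: [12, 13, 28, 41, 56, 61, 89]


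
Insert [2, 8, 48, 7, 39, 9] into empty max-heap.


Insert 2: [2]
Insert 8: [8, 2]
Insert 48: [48, 2, 8]
Insert 7: [48, 7, 8, 2]
Insert 39: [48, 39, 8, 2, 7]
Insert 9: [48, 39, 9, 2, 7, 8]

Final heap: [48, 39, 9, 2, 7, 8]


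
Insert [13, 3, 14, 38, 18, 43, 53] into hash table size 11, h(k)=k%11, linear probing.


Insert 13: h=2 -> slot 2
Insert 3: h=3 -> slot 3
Insert 14: h=3, 1 probes -> slot 4
Insert 38: h=5 -> slot 5
Insert 18: h=7 -> slot 7
Insert 43: h=10 -> slot 10
Insert 53: h=9 -> slot 9

Table: [None, None, 13, 3, 14, 38, None, 18, None, 53, 43]


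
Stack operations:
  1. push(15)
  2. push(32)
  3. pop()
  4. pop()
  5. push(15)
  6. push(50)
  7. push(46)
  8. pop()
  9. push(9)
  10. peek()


push(15) -> [15]
push(32) -> [15, 32]
pop()->32, [15]
pop()->15, []
push(15) -> [15]
push(50) -> [15, 50]
push(46) -> [15, 50, 46]
pop()->46, [15, 50]
push(9) -> [15, 50, 9]
peek()->9

Final stack: [15, 50, 9]


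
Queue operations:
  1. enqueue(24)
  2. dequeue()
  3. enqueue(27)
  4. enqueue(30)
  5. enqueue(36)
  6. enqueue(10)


enqueue(24) -> [24]
dequeue()->24, []
enqueue(27) -> [27]
enqueue(30) -> [27, 30]
enqueue(36) -> [27, 30, 36]
enqueue(10) -> [27, 30, 36, 10]

Final queue: [27, 30, 36, 10]


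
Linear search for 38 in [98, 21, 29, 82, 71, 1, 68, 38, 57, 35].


i=0: 98!=38
i=1: 21!=38
i=2: 29!=38
i=3: 82!=38
i=4: 71!=38
i=5: 1!=38
i=6: 68!=38
i=7: 38==38 found!

Found at 7, 8 comps


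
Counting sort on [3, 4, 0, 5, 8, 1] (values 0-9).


Input: [3, 4, 0, 5, 8, 1]
Counts: [1, 1, 0, 1, 1, 1, 0, 0, 1, 0]

Sorted: [0, 1, 3, 4, 5, 8]


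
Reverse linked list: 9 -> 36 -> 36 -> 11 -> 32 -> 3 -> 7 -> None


Step 1: curr=9, set curr.next=prev(None) | reversed so far: 9
Step 2: curr=36, set curr.next=prev(9) | reversed so far: 36 -> 9
Step 3: curr=36, set curr.next=prev(36) | reversed so far: 36 -> 36 -> 9
Step 4: curr=11, set curr.next=prev(36) | reversed so far: 11 -> 36 -> 36 -> 9
Step 5: curr=32, set curr.next=prev(11) | reversed so far: 32 -> 11 -> 36 -> 36 -> 9
Step 6: curr=3, set curr.next=prev(32) | reversed so far: 3 -> 32 -> 11 -> 36 -> 36 -> 9
Step 7: curr=7, set curr.next=prev(3) | reversed so far: 7 -> 3 -> 32 -> 11 -> 36 -> 36 -> 9

7 -> 3 -> 32 -> 11 -> 36 -> 36 -> 9 -> None


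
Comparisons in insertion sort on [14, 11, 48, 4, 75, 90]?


Algorithm: insertion sort
Input: [14, 11, 48, 4, 75, 90]
Sorted: [4, 11, 14, 48, 75, 90]

7


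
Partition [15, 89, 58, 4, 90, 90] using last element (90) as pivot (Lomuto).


Pivot: 90
  15 <= 90: advance i (no swap)
  89 <= 90: advance i (no swap)
  58 <= 90: advance i (no swap)
  4 <= 90: advance i (no swap)
  90 <= 90: advance i (no swap)
Place pivot at 5: [15, 89, 58, 4, 90, 90]

Partitioned: [15, 89, 58, 4, 90, 90]


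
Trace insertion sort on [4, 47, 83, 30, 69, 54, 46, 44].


Initial: [4, 47, 83, 30, 69, 54, 46, 44]
Insert 47: [4, 47, 83, 30, 69, 54, 46, 44]
Insert 83: [4, 47, 83, 30, 69, 54, 46, 44]
Insert 30: [4, 30, 47, 83, 69, 54, 46, 44]
Insert 69: [4, 30, 47, 69, 83, 54, 46, 44]
Insert 54: [4, 30, 47, 54, 69, 83, 46, 44]
Insert 46: [4, 30, 46, 47, 54, 69, 83, 44]
Insert 44: [4, 30, 44, 46, 47, 54, 69, 83]

Sorted: [4, 30, 44, 46, 47, 54, 69, 83]


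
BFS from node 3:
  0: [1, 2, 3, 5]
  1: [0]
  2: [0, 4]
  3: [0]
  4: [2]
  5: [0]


Visit 3, enqueue [0]
Visit 0, enqueue [1, 2, 5]
Visit 1, enqueue []
Visit 2, enqueue [4]
Visit 5, enqueue []
Visit 4, enqueue []

BFS order: [3, 0, 1, 2, 5, 4]


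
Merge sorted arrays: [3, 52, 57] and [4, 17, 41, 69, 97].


Take 3 from A
Take 4 from B
Take 17 from B
Take 41 from B
Take 52 from A
Take 57 from A

Merged: [3, 4, 17, 41, 52, 57, 69, 97]


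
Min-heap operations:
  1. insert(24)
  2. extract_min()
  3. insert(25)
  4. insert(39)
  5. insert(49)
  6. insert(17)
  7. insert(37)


insert(24) -> [24]
extract_min()->24, []
insert(25) -> [25]
insert(39) -> [25, 39]
insert(49) -> [25, 39, 49]
insert(17) -> [17, 25, 49, 39]
insert(37) -> [17, 25, 49, 39, 37]

Final heap: [17, 25, 49, 39, 37]


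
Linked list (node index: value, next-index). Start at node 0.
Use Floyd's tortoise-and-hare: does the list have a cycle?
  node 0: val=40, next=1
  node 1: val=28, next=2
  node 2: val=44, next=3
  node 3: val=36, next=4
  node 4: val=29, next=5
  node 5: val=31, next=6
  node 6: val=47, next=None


Floyd's tortoise (slow, +1) and hare (fast, +2):
  init: slow=0, fast=0
  step 1: slow=1, fast=2
  step 2: slow=2, fast=4
  step 3: slow=3, fast=6
  step 4: fast -> None, no cycle

Cycle: no


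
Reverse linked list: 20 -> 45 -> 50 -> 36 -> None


Step 1: curr=20, set curr.next=prev(None) | reversed so far: 20
Step 2: curr=45, set curr.next=prev(20) | reversed so far: 45 -> 20
Step 3: curr=50, set curr.next=prev(45) | reversed so far: 50 -> 45 -> 20
Step 4: curr=36, set curr.next=prev(50) | reversed so far: 36 -> 50 -> 45 -> 20

36 -> 50 -> 45 -> 20 -> None


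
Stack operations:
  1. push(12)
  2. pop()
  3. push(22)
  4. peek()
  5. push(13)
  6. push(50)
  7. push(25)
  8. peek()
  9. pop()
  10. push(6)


push(12) -> [12]
pop()->12, []
push(22) -> [22]
peek()->22
push(13) -> [22, 13]
push(50) -> [22, 13, 50]
push(25) -> [22, 13, 50, 25]
peek()->25
pop()->25, [22, 13, 50]
push(6) -> [22, 13, 50, 6]

Final stack: [22, 13, 50, 6]


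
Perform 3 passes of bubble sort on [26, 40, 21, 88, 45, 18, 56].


Initial: [26, 40, 21, 88, 45, 18, 56]
Pass 1: [26, 21, 40, 45, 18, 56, 88] (4 swaps)
Pass 2: [21, 26, 40, 18, 45, 56, 88] (2 swaps)
Pass 3: [21, 26, 18, 40, 45, 56, 88] (1 swaps)

After 3 passes: [21, 26, 18, 40, 45, 56, 88]


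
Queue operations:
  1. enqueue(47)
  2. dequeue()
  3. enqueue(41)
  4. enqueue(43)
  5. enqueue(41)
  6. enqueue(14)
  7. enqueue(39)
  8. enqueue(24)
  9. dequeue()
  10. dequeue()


enqueue(47) -> [47]
dequeue()->47, []
enqueue(41) -> [41]
enqueue(43) -> [41, 43]
enqueue(41) -> [41, 43, 41]
enqueue(14) -> [41, 43, 41, 14]
enqueue(39) -> [41, 43, 41, 14, 39]
enqueue(24) -> [41, 43, 41, 14, 39, 24]
dequeue()->41, [43, 41, 14, 39, 24]
dequeue()->43, [41, 14, 39, 24]

Final queue: [41, 14, 39, 24]


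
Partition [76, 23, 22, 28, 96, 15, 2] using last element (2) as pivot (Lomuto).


Pivot: 2
Place pivot at 0: [2, 23, 22, 28, 96, 15, 76]

Partitioned: [2, 23, 22, 28, 96, 15, 76]


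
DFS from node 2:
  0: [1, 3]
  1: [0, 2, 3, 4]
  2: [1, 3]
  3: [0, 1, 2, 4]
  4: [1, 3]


Visit 2, push [3, 1]
Visit 1, push [4, 3, 0]
Visit 0, push [3]
Visit 3, push [4]
Visit 4, push []

DFS order: [2, 1, 0, 3, 4]


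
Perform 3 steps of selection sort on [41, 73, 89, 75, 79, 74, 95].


Initial: [41, 73, 89, 75, 79, 74, 95]
Step 1: min=41 at 0
  Swap: [41, 73, 89, 75, 79, 74, 95]
Step 2: min=73 at 1
  Swap: [41, 73, 89, 75, 79, 74, 95]
Step 3: min=74 at 5
  Swap: [41, 73, 74, 75, 79, 89, 95]

After 3 steps: [41, 73, 74, 75, 79, 89, 95]


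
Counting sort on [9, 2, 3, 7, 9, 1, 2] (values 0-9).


Input: [9, 2, 3, 7, 9, 1, 2]
Counts: [0, 1, 2, 1, 0, 0, 0, 1, 0, 2]

Sorted: [1, 2, 2, 3, 7, 9, 9]


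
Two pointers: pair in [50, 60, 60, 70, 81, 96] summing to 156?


lo=0(50)+hi=5(96)=146
lo=1(60)+hi=5(96)=156

Yes: 60+96=156


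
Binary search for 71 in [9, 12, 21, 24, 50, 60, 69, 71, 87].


Step 1: lo=0, hi=8, mid=4, val=50
Step 2: lo=5, hi=8, mid=6, val=69
Step 3: lo=7, hi=8, mid=7, val=71

Found at index 7


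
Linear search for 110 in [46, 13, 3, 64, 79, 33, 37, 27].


i=0: 46!=110
i=1: 13!=110
i=2: 3!=110
i=3: 64!=110
i=4: 79!=110
i=5: 33!=110
i=6: 37!=110
i=7: 27!=110

Not found, 8 comps


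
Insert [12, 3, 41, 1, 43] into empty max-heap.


Insert 12: [12]
Insert 3: [12, 3]
Insert 41: [41, 3, 12]
Insert 1: [41, 3, 12, 1]
Insert 43: [43, 41, 12, 1, 3]

Final heap: [43, 41, 12, 1, 3]


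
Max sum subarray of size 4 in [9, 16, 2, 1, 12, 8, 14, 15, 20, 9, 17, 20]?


[0:4]: 28
[1:5]: 31
[2:6]: 23
[3:7]: 35
[4:8]: 49
[5:9]: 57
[6:10]: 58
[7:11]: 61
[8:12]: 66

Max: 66 at [8:12]


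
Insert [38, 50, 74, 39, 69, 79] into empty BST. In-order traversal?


Insert 38: root
Insert 50: R from 38
Insert 74: R from 38 -> R from 50
Insert 39: R from 38 -> L from 50
Insert 69: R from 38 -> R from 50 -> L from 74
Insert 79: R from 38 -> R from 50 -> R from 74

In-order: [38, 39, 50, 69, 74, 79]


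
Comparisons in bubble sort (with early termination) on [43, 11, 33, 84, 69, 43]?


Algorithm: bubble sort (with early termination)
Input: [43, 11, 33, 84, 69, 43]
Sorted: [11, 33, 43, 43, 69, 84]

12


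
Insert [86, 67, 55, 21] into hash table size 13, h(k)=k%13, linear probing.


Insert 86: h=8 -> slot 8
Insert 67: h=2 -> slot 2
Insert 55: h=3 -> slot 3
Insert 21: h=8, 1 probes -> slot 9

Table: [None, None, 67, 55, None, None, None, None, 86, 21, None, None, None]


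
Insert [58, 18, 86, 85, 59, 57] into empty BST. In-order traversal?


Insert 58: root
Insert 18: L from 58
Insert 86: R from 58
Insert 85: R from 58 -> L from 86
Insert 59: R from 58 -> L from 86 -> L from 85
Insert 57: L from 58 -> R from 18

In-order: [18, 57, 58, 59, 85, 86]


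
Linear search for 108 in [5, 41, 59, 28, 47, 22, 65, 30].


i=0: 5!=108
i=1: 41!=108
i=2: 59!=108
i=3: 28!=108
i=4: 47!=108
i=5: 22!=108
i=6: 65!=108
i=7: 30!=108

Not found, 8 comps


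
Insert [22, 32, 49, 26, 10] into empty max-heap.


Insert 22: [22]
Insert 32: [32, 22]
Insert 49: [49, 22, 32]
Insert 26: [49, 26, 32, 22]
Insert 10: [49, 26, 32, 22, 10]

Final heap: [49, 26, 32, 22, 10]


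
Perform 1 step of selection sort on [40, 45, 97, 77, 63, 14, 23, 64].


Initial: [40, 45, 97, 77, 63, 14, 23, 64]
Step 1: min=14 at 5
  Swap: [14, 45, 97, 77, 63, 40, 23, 64]

After 1 step: [14, 45, 97, 77, 63, 40, 23, 64]


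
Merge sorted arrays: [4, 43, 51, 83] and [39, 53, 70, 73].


Take 4 from A
Take 39 from B
Take 43 from A
Take 51 from A
Take 53 from B
Take 70 from B
Take 73 from B

Merged: [4, 39, 43, 51, 53, 70, 73, 83]


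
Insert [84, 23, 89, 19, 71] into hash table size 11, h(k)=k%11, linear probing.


Insert 84: h=7 -> slot 7
Insert 23: h=1 -> slot 1
Insert 89: h=1, 1 probes -> slot 2
Insert 19: h=8 -> slot 8
Insert 71: h=5 -> slot 5

Table: [None, 23, 89, None, None, 71, None, 84, 19, None, None]


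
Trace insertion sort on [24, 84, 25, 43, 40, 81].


Initial: [24, 84, 25, 43, 40, 81]
Insert 84: [24, 84, 25, 43, 40, 81]
Insert 25: [24, 25, 84, 43, 40, 81]
Insert 43: [24, 25, 43, 84, 40, 81]
Insert 40: [24, 25, 40, 43, 84, 81]
Insert 81: [24, 25, 40, 43, 81, 84]

Sorted: [24, 25, 40, 43, 81, 84]


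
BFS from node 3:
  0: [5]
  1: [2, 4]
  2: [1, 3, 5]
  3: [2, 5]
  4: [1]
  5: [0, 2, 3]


Visit 3, enqueue [2, 5]
Visit 2, enqueue [1]
Visit 5, enqueue [0]
Visit 1, enqueue [4]
Visit 0, enqueue []
Visit 4, enqueue []

BFS order: [3, 2, 5, 1, 0, 4]


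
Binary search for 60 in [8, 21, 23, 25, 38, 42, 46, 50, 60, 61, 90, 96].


Step 1: lo=0, hi=11, mid=5, val=42
Step 2: lo=6, hi=11, mid=8, val=60

Found at index 8


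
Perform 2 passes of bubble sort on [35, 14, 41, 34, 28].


Initial: [35, 14, 41, 34, 28]
Pass 1: [14, 35, 34, 28, 41] (3 swaps)
Pass 2: [14, 34, 28, 35, 41] (2 swaps)

After 2 passes: [14, 34, 28, 35, 41]


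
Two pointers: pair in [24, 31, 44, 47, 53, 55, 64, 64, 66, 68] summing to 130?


lo=0(24)+hi=9(68)=92
lo=1(31)+hi=9(68)=99
lo=2(44)+hi=9(68)=112
lo=3(47)+hi=9(68)=115
lo=4(53)+hi=9(68)=121
lo=5(55)+hi=9(68)=123
lo=6(64)+hi=9(68)=132
lo=6(64)+hi=8(66)=130

Yes: 64+66=130


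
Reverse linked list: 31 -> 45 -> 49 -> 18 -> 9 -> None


Step 1: curr=31, set curr.next=prev(None) | reversed so far: 31
Step 2: curr=45, set curr.next=prev(31) | reversed so far: 45 -> 31
Step 3: curr=49, set curr.next=prev(45) | reversed so far: 49 -> 45 -> 31
Step 4: curr=18, set curr.next=prev(49) | reversed so far: 18 -> 49 -> 45 -> 31
Step 5: curr=9, set curr.next=prev(18) | reversed so far: 9 -> 18 -> 49 -> 45 -> 31

9 -> 18 -> 49 -> 45 -> 31 -> None


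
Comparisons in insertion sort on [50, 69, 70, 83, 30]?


Algorithm: insertion sort
Input: [50, 69, 70, 83, 30]
Sorted: [30, 50, 69, 70, 83]

7


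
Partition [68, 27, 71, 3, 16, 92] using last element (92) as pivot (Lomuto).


Pivot: 92
  68 <= 92: advance i (no swap)
  27 <= 92: advance i (no swap)
  71 <= 92: advance i (no swap)
  3 <= 92: advance i (no swap)
  16 <= 92: advance i (no swap)
Place pivot at 5: [68, 27, 71, 3, 16, 92]

Partitioned: [68, 27, 71, 3, 16, 92]


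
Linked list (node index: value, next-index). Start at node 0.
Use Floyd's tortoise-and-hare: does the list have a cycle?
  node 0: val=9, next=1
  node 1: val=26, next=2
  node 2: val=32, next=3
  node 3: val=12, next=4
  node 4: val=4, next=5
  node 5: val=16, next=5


Floyd's tortoise (slow, +1) and hare (fast, +2):
  init: slow=0, fast=0
  step 1: slow=1, fast=2
  step 2: slow=2, fast=4
  step 3: slow=3, fast=5
  step 4: slow=4, fast=5
  step 5: slow=5, fast=5
  slow == fast at node 5: cycle detected

Cycle: yes


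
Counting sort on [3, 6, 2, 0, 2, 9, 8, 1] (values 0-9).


Input: [3, 6, 2, 0, 2, 9, 8, 1]
Counts: [1, 1, 2, 1, 0, 0, 1, 0, 1, 1]

Sorted: [0, 1, 2, 2, 3, 6, 8, 9]


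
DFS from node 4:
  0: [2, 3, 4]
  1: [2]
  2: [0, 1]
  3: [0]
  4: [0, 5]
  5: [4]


Visit 4, push [5, 0]
Visit 0, push [3, 2]
Visit 2, push [1]
Visit 1, push []
Visit 3, push []
Visit 5, push []

DFS order: [4, 0, 2, 1, 3, 5]


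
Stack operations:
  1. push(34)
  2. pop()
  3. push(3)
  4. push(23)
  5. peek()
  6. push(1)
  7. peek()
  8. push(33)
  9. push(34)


push(34) -> [34]
pop()->34, []
push(3) -> [3]
push(23) -> [3, 23]
peek()->23
push(1) -> [3, 23, 1]
peek()->1
push(33) -> [3, 23, 1, 33]
push(34) -> [3, 23, 1, 33, 34]

Final stack: [3, 23, 1, 33, 34]


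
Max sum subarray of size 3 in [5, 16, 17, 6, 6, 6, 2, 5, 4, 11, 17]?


[0:3]: 38
[1:4]: 39
[2:5]: 29
[3:6]: 18
[4:7]: 14
[5:8]: 13
[6:9]: 11
[7:10]: 20
[8:11]: 32

Max: 39 at [1:4]


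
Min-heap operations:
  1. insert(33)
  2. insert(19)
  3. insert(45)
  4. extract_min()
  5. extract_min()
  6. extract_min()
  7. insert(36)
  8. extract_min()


insert(33) -> [33]
insert(19) -> [19, 33]
insert(45) -> [19, 33, 45]
extract_min()->19, [33, 45]
extract_min()->33, [45]
extract_min()->45, []
insert(36) -> [36]
extract_min()->36, []

Final heap: []


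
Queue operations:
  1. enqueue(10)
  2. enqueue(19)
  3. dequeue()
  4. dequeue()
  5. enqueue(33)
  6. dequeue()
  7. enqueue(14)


enqueue(10) -> [10]
enqueue(19) -> [10, 19]
dequeue()->10, [19]
dequeue()->19, []
enqueue(33) -> [33]
dequeue()->33, []
enqueue(14) -> [14]

Final queue: [14]


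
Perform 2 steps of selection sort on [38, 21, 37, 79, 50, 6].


Initial: [38, 21, 37, 79, 50, 6]
Step 1: min=6 at 5
  Swap: [6, 21, 37, 79, 50, 38]
Step 2: min=21 at 1
  Swap: [6, 21, 37, 79, 50, 38]

After 2 steps: [6, 21, 37, 79, 50, 38]


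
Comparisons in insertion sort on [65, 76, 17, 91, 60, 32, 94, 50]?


Algorithm: insertion sort
Input: [65, 76, 17, 91, 60, 32, 94, 50]
Sorted: [17, 32, 50, 60, 65, 76, 91, 94]

20


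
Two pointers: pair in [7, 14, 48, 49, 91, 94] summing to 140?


lo=0(7)+hi=5(94)=101
lo=1(14)+hi=5(94)=108
lo=2(48)+hi=5(94)=142
lo=2(48)+hi=4(91)=139
lo=3(49)+hi=4(91)=140

Yes: 49+91=140


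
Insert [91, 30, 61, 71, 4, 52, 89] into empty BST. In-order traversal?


Insert 91: root
Insert 30: L from 91
Insert 61: L from 91 -> R from 30
Insert 71: L from 91 -> R from 30 -> R from 61
Insert 4: L from 91 -> L from 30
Insert 52: L from 91 -> R from 30 -> L from 61
Insert 89: L from 91 -> R from 30 -> R from 61 -> R from 71

In-order: [4, 30, 52, 61, 71, 89, 91]


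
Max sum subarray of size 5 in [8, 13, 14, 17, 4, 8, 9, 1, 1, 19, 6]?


[0:5]: 56
[1:6]: 56
[2:7]: 52
[3:8]: 39
[4:9]: 23
[5:10]: 38
[6:11]: 36

Max: 56 at [0:5]


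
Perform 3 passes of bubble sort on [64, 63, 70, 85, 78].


Initial: [64, 63, 70, 85, 78]
Pass 1: [63, 64, 70, 78, 85] (2 swaps)
Pass 2: [63, 64, 70, 78, 85] (0 swaps)
Pass 3: [63, 64, 70, 78, 85] (0 swaps)

After 3 passes: [63, 64, 70, 78, 85]


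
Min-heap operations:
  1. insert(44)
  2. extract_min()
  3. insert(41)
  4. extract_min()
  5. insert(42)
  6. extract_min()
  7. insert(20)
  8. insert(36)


insert(44) -> [44]
extract_min()->44, []
insert(41) -> [41]
extract_min()->41, []
insert(42) -> [42]
extract_min()->42, []
insert(20) -> [20]
insert(36) -> [20, 36]

Final heap: [20, 36]


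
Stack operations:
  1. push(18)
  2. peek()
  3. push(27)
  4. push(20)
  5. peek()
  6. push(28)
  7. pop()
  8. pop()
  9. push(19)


push(18) -> [18]
peek()->18
push(27) -> [18, 27]
push(20) -> [18, 27, 20]
peek()->20
push(28) -> [18, 27, 20, 28]
pop()->28, [18, 27, 20]
pop()->20, [18, 27]
push(19) -> [18, 27, 19]

Final stack: [18, 27, 19]


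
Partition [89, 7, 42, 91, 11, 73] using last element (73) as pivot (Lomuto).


Pivot: 73
  7 <= 73: swap -> [7, 89, 42, 91, 11, 73]
  42 <= 73: swap -> [7, 42, 89, 91, 11, 73]
  11 <= 73: swap -> [7, 42, 11, 91, 89, 73]
Place pivot at 3: [7, 42, 11, 73, 89, 91]

Partitioned: [7, 42, 11, 73, 89, 91]
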